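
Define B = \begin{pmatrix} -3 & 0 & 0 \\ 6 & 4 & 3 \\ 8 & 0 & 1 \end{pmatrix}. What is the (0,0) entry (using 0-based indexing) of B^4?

Characteristic polynomial: λ^3 - 2λ^2 - 11λ + 12 = (λ - 4)(λ - 1)(λ + 3), so the eigenvalues are -3, 1, 4.
λ=-3: eigenvector (1, 0, -2).
λ=4: eigenvector (0, 1, 0).
λ=1: eigenvector (0, -1, 1).
P = [[1, 0, 0], [0, 1, -1], [-2, 0, 1]], D = diag(-3, 4, 1), P⁻¹ = [[1, 0, 0], [2, 1, 1], [2, 0, 1]].
B⁴ = P·diag(81, 256, 1)·P⁻¹ = [[81, 0, 0], [510, 256, 255], [-160, 0, 1]].
The requested entry is 81.

81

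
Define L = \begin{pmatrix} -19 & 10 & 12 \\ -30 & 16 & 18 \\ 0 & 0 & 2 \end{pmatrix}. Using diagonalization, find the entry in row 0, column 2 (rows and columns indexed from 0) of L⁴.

Characteristic polynomial: t^3 + t^2 - 10t + 8 = (t - 2)(t - 1)(t + 4), so the eigenvalues are -4, 1, 2.
t=2: eigenvector (2, 3, 1).
t=-4: eigenvector (-2, -3, 0).
t=1: eigenvector (1, 2, 0).
P = [[2, -2, 1], [3, -3, 2], [1, 0, 0]], D = diag(2, -4, 1), P⁻¹ = [[0, 0, 1], [-2, 1, 1], [-3, 2, 0]].
L⁴ = P·diag(16, 256, 1)·P⁻¹ = [[1021, -510, -480], [1530, -764, -720], [0, 0, 16]].
The requested entry is -480.

-480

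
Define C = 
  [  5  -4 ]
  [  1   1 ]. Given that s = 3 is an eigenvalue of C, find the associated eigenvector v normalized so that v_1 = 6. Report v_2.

C − 3I = [[2, -4], [1, -2]].
Solving (C − 3I)v = 0 gives the eigenspace spanned by (6, 3).
With v_1 = 6, v = (6, 3), so v_2 = 3.

3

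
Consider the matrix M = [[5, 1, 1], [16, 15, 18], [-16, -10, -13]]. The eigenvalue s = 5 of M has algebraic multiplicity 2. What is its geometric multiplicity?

M − 5I = [[0, 1, 1], [16, 10, 18], [-16, -10, -18]].
This matrix has rank 2, so its null space has dimension 3 − 2 = 1.

1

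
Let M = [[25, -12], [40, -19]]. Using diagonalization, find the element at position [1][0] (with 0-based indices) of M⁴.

6240

Characteristic polynomial: s^2 - 6s + 5 = (s - 5)(s - 1), so the eigenvalues are 1, 5.
s=5: eigenvector (3, 5).
s=1: eigenvector (1, 2).
P = [[3, 1], [5, 2]], D = diag(5, 1), P⁻¹ = [[2, -1], [-5, 3]].
M⁴ = P·diag(625, 1)·P⁻¹ = [[3745, -1872], [6240, -3119]].
The requested entry is 6240.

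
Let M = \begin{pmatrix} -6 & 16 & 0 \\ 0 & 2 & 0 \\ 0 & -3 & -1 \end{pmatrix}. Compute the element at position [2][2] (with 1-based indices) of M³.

Characteristic polynomial: s^3 + 5s^2 - 8s - 12 = (s - 2)(s + 1)(s + 6), so the eigenvalues are -6, -1, 2.
s=-6: eigenvector (1, 0, 0).
s=-1: eigenvector (0, 0, 1).
s=2: eigenvector (2, 1, -1).
P = [[1, 0, 2], [0, 0, 1], [0, 1, -1]], D = diag(-6, -1, 2), P⁻¹ = [[1, -2, 0], [0, 1, 1], [0, 1, 0]].
M³ = P·diag(-216, -1, 8)·P⁻¹ = [[-216, 448, 0], [0, 8, 0], [0, -9, -1]].
The requested entry is 8.

8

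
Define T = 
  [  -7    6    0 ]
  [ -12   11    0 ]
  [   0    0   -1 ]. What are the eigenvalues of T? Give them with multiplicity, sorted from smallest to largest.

-1, -1, 5

Characteristic polynomial: p(s) = s^3 - 3s^2 - 9s - 5 = (s - 5)(s + 1)^2.
Roots (with multiplicity): -1, -1, 5.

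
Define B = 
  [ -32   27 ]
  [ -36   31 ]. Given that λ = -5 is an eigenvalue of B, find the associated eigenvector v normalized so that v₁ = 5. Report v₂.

5

B + 5I = [[-27, 27], [-36, 36]].
Solving (B + 5I)v = 0 gives the eigenspace spanned by (5, 5).
With v₁ = 5, v = (5, 5), so v₂ = 5.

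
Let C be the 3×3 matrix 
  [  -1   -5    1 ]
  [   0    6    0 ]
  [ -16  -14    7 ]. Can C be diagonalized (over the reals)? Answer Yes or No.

Characteristic polynomial: p(r) = r^3 - 12r^2 + 45r - 54 = (r - 6)(r - 3)^2.
r = 3 has algebraic multiplicity 2; rank(C − 3I) = 2, so geometric multiplicity = 1.
Geometric multiplicity < algebraic multiplicity, so C is not diagonalizable.

No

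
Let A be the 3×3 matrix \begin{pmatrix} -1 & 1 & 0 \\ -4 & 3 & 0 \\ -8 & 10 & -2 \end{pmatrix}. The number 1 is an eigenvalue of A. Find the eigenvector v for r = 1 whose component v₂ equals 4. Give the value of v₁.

A − 1I = [[-2, 1, 0], [-4, 2, 0], [-8, 10, -3]].
Solving (A − 1I)v = 0 gives the eigenspace spanned by (2, 4, 8).
With v₂ = 4, v = (2, 4, 8), so v₁ = 2.

2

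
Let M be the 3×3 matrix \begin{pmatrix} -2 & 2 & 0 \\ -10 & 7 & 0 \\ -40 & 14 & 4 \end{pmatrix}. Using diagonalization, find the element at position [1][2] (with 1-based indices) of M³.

Characteristic polynomial: λ^3 - 9λ^2 + 26λ - 24 = (λ - 4)(λ - 3)(λ - 2), so the eigenvalues are 2, 3, 4.
λ=2: eigenvector (1, 2, 6).
λ=3: eigenvector (2, 5, 10).
λ=4: eigenvector (0, 0, 1).
P = [[1, 2, 0], [2, 5, 0], [6, 10, 1]], D = diag(2, 3, 4), P⁻¹ = [[5, -2, 0], [-2, 1, 0], [-10, 2, 1]].
M³ = P·diag(8, 27, 64)·P⁻¹ = [[-68, 38, 0], [-190, 103, 0], [-940, 302, 64]].
The requested entry is 38.

38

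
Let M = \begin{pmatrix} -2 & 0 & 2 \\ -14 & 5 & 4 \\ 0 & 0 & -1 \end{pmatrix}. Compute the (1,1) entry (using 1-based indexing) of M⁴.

16

Characteristic polynomial: r^3 - 2r^2 - 13r - 10 = (r - 5)(r + 1)(r + 2), so the eigenvalues are -2, -1, 5.
r=-2: eigenvector (1, 2, 0).
r=5: eigenvector (0, 1, 0).
r=-1: eigenvector (2, 4, 1).
P = [[1, 0, 2], [2, 1, 4], [0, 0, 1]], D = diag(-2, 5, -1), P⁻¹ = [[1, 0, -2], [-2, 1, 0], [0, 0, 1]].
M⁴ = P·diag(16, 625, 1)·P⁻¹ = [[16, 0, -30], [-1218, 625, -60], [0, 0, 1]].
The requested entry is 16.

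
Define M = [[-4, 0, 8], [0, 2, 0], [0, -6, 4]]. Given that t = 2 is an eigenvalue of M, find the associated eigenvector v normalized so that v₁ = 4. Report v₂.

1

M − 2I = [[-6, 0, 8], [0, 0, 0], [0, -6, 2]].
Solving (M − 2I)v = 0 gives the eigenspace spanned by (4, 1, 3).
With v₁ = 4, v = (4, 1, 3), so v₂ = 1.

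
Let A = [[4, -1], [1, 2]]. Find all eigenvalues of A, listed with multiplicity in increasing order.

Characteristic polynomial: p(r) = r^2 - 6r + 9 = (r - 3)^2.
Roots (with multiplicity): 3, 3.

3, 3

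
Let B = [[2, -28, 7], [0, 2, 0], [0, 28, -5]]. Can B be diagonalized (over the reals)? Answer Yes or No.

Characteristic polynomial: p(s) = s^3 + s^2 - 16s + 20 = (s - 2)^2(s + 5).
s = 2 has algebraic multiplicity 2; rank(B − 2I) = 1, so geometric multiplicity = 2.
Every eigenvalue has geometric = algebraic multiplicity, so B is diagonalizable.

Yes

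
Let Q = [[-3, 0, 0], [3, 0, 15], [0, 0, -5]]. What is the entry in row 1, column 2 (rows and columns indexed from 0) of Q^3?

375

Characteristic polynomial: μ^3 + 8μ^2 + 15μ = μ(μ + 3)(μ + 5), so the eigenvalues are -5, -3, 0.
μ=-3: eigenvector (1, -1, 0).
μ=0: eigenvector (0, 1, 0).
μ=-5: eigenvector (0, 3, -1).
P = [[1, 0, 0], [-1, 1, 3], [0, 0, -1]], D = diag(-3, 0, -5), P⁻¹ = [[1, 0, 0], [1, 1, 3], [0, 0, -1]].
Q³ = P·diag(-27, 0, -125)·P⁻¹ = [[-27, 0, 0], [27, 0, 375], [0, 0, -125]].
The requested entry is 375.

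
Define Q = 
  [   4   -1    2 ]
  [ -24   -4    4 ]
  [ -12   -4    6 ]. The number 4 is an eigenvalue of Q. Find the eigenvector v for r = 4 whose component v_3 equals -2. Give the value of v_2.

Q − 4I = [[0, -1, 2], [-24, -8, 4], [-12, -4, 2]].
Solving (Q − 4I)v = 0 gives the eigenspace spanned by (1, -4, -2).
With v_3 = -2, v = (1, -4, -2), so v_2 = -4.

-4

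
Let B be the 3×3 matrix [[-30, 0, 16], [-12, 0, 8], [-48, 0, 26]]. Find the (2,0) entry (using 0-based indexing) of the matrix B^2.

Characteristic polynomial: s^3 + 4s^2 - 12s = s(s - 2)(s + 6), so the eigenvalues are -6, 0, 2.
s=2: eigenvector (1, 2, 2).
s=0: eigenvector (0, 1, 0).
s=-6: eigenvector (-2, 0, -3).
P = [[1, 0, -2], [2, 1, 0], [2, 0, -3]], D = diag(2, 0, -6), P⁻¹ = [[-3, 0, 2], [6, 1, -4], [-2, 0, 1]].
B² = P·diag(4, 0, 36)·P⁻¹ = [[132, 0, -64], [-24, 0, 16], [192, 0, -92]].
The requested entry is 192.

192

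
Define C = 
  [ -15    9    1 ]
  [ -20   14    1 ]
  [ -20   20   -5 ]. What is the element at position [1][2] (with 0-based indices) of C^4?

Characteristic polynomial: t^3 + 6t^2 - 25t - 150 = (t - 5)(t + 5)(t + 6), so the eigenvalues are -6, -5, 5.
t=5: eigenvector (-1, -2, -2).
t=-6: eigenvector (1, 1, 0).
t=-5: eigenvector (1, 1, 1).
P = [[-1, 1, 1], [-2, 1, 1], [-2, 0, 1]], D = diag(5, -6, -5), P⁻¹ = [[1, -1, 0], [0, 1, -1], [2, -2, 1]].
C⁴ = P·diag(625, 1296, 625)·P⁻¹ = [[625, 671, -671], [0, 1296, -671], [0, 0, 625]].
The requested entry is -671.

-671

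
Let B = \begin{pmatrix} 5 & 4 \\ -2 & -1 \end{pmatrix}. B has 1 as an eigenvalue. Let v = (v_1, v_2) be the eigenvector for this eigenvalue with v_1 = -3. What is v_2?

3

B − 1I = [[4, 4], [-2, -2]].
Solving (B − 1I)v = 0 gives the eigenspace spanned by (-3, 3).
With v_1 = -3, v = (-3, 3), so v_2 = 3.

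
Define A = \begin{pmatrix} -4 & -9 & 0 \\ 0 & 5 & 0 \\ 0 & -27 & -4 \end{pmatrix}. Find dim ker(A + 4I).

A + 4I = [[0, -9, 0], [0, 9, 0], [0, -27, 0]].
This matrix has rank 1, so its null space has dimension 3 − 1 = 2.

2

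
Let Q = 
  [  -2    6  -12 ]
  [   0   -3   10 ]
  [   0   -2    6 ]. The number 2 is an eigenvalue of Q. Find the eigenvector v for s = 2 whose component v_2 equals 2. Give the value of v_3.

1

Q − 2I = [[-4, 6, -12], [0, -5, 10], [0, -2, 4]].
Solving (Q − 2I)v = 0 gives the eigenspace spanned by (0, 2, 1).
With v_2 = 2, v = (0, 2, 1), so v_3 = 1.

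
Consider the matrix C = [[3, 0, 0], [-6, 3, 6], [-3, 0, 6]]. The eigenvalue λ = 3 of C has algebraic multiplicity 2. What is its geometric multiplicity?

C − 3I = [[0, 0, 0], [-6, 0, 6], [-3, 0, 3]].
This matrix has rank 1, so its null space has dimension 3 − 1 = 2.

2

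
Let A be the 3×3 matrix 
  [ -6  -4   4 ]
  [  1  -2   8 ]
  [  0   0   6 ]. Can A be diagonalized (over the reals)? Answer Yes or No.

No

Characteristic polynomial: p(t) = t^3 + 2t^2 - 32t - 96 = (t - 6)(t + 4)^2.
t = -4 has algebraic multiplicity 2; rank(A + 4I) = 2, so geometric multiplicity = 1.
Geometric multiplicity < algebraic multiplicity, so A is not diagonalizable.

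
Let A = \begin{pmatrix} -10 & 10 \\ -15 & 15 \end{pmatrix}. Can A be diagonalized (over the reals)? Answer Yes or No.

Yes

Characteristic polynomial: p(t) = t^2 - 5t = t(t - 5).
All 2 eigenvalues are distinct, so A is diagonalizable.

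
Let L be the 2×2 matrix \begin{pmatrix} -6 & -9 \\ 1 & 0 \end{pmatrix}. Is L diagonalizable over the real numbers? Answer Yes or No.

No

Characteristic polynomial: p(μ) = μ^2 + 6μ + 9 = (μ + 3)^2.
μ = -3 has algebraic multiplicity 2; rank(L + 3I) = 1, so geometric multiplicity = 1.
Geometric multiplicity < algebraic multiplicity, so L is not diagonalizable.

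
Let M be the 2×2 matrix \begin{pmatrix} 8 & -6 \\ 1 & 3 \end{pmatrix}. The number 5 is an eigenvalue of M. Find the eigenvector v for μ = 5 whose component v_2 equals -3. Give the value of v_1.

M − 5I = [[3, -6], [1, -2]].
Solving (M − 5I)v = 0 gives the eigenspace spanned by (-6, -3).
With v_2 = -3, v = (-6, -3), so v_1 = -6.

-6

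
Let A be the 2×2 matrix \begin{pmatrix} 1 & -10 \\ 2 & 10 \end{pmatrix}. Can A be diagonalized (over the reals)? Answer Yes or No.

Characteristic polynomial: p(r) = r^2 - 11r + 30 = (r - 6)(r - 5).
All 2 eigenvalues are distinct, so A is diagonalizable.

Yes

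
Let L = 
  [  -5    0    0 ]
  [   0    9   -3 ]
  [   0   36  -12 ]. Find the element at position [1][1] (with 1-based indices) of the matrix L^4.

625

Characteristic polynomial: λ^3 + 8λ^2 + 15λ = λ(λ + 3)(λ + 5), so the eigenvalues are -5, -3, 0.
λ=-5: eigenvector (1, 0, 0).
λ=0: eigenvector (0, 1, 3).
λ=-3: eigenvector (0, 1, 4).
P = [[1, 0, 0], [0, 1, 1], [0, 3, 4]], D = diag(-5, 0, -3), P⁻¹ = [[1, 0, 0], [0, 4, -1], [0, -3, 1]].
L⁴ = P·diag(625, 0, 81)·P⁻¹ = [[625, 0, 0], [0, -243, 81], [0, -972, 324]].
The requested entry is 625.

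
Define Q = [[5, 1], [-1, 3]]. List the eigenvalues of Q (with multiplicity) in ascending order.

Characteristic polynomial: p(r) = r^2 - 8r + 16 = (r - 4)^2.
Roots (with multiplicity): 4, 4.

4, 4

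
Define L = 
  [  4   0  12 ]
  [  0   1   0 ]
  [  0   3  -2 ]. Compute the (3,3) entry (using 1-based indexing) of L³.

Characteristic polynomial: t^3 - 3t^2 - 6t + 8 = (t - 4)(t - 1)(t + 2), so the eigenvalues are -2, 1, 4.
t=4: eigenvector (1, 0, 0).
t=1: eigenvector (-4, 1, 1).
t=-2: eigenvector (-2, 0, 1).
P = [[1, -4, -2], [0, 1, 0], [0, 1, 1]], D = diag(4, 1, -2), P⁻¹ = [[1, 2, 2], [0, 1, 0], [0, -1, 1]].
L³ = P·diag(64, 1, -8)·P⁻¹ = [[64, 108, 144], [0, 1, 0], [0, 9, -8]].
The requested entry is -8.

-8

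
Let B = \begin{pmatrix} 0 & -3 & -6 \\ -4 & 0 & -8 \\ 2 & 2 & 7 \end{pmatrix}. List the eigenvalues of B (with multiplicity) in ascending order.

Characteristic polynomial: p(λ) = λ^3 - 7λ^2 + 16λ - 12 = (λ - 3)(λ - 2)^2.
Roots (with multiplicity): 2, 2, 3.

2, 2, 3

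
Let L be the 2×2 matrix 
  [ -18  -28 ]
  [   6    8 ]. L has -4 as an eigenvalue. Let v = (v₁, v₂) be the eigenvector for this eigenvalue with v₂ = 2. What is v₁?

-4

L + 4I = [[-14, -28], [6, 12]].
Solving (L + 4I)v = 0 gives the eigenspace spanned by (-4, 2).
With v₂ = 2, v = (-4, 2), so v₁ = -4.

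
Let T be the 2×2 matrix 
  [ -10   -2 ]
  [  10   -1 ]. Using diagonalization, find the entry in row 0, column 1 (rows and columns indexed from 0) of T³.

Characteristic polynomial: r^2 + 11r + 30 = (r + 5)(r + 6), so the eigenvalues are -6, -5.
r=-6: eigenvector (1, -2).
r=-5: eigenvector (-2, 5).
P = [[1, -2], [-2, 5]], D = diag(-6, -5), P⁻¹ = [[5, 2], [2, 1]].
T³ = P·diag(-216, -125)·P⁻¹ = [[-580, -182], [910, 239]].
The requested entry is -182.

-182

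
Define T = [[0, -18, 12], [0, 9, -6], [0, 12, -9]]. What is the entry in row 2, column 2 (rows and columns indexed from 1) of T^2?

Characteristic polynomial: μ^3 - 9μ = μ(μ - 3)(μ + 3), so the eigenvalues are -3, 0, 3.
μ=0: eigenvector (1, 0, 0).
μ=3: eigenvector (2, -1, -1).
μ=-3: eigenvector (-2, 1, 2).
P = [[1, 2, -2], [0, -1, 1], [0, -1, 2]], D = diag(0, 3, -3), P⁻¹ = [[1, 2, 0], [0, -2, 1], [0, -1, 1]].
T² = P·diag(0, 9, 9)·P⁻¹ = [[0, -18, 0], [0, 9, 0], [0, 0, 9]].
The requested entry is 9.

9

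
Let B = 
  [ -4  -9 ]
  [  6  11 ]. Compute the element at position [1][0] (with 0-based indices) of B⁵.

6186

Characteristic polynomial: r^2 - 7r + 10 = (r - 5)(r - 2), so the eigenvalues are 2, 5.
r=5: eigenvector (1, -1).
r=2: eigenvector (3, -2).
P = [[1, 3], [-1, -2]], D = diag(5, 2), P⁻¹ = [[-2, -3], [1, 1]].
B⁵ = P·diag(3125, 32)·P⁻¹ = [[-6154, -9279], [6186, 9311]].
The requested entry is 6186.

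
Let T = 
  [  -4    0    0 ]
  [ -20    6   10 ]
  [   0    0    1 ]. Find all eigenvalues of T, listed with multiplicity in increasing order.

-4, 1, 6

Characteristic polynomial: p(μ) = μ^3 - 3μ^2 - 22μ + 24 = (μ - 6)(μ - 1)(μ + 4).
Roots (with multiplicity): -4, 1, 6.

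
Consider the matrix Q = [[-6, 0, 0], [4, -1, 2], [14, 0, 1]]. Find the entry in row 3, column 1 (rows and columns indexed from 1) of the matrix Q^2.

-70

Characteristic polynomial: λ^3 + 6λ^2 - λ - 6 = (λ - 1)(λ + 1)(λ + 6), so the eigenvalues are -6, -1, 1.
λ=-6: eigenvector (1, 0, -2).
λ=-1: eigenvector (0, 1, 0).
λ=1: eigenvector (0, 1, 1).
P = [[1, 0, 0], [0, 1, 1], [-2, 0, 1]], D = diag(-6, -1, 1), P⁻¹ = [[1, 0, 0], [-2, 1, -1], [2, 0, 1]].
Q² = P·diag(36, 1, 1)·P⁻¹ = [[36, 0, 0], [0, 1, 0], [-70, 0, 1]].
The requested entry is -70.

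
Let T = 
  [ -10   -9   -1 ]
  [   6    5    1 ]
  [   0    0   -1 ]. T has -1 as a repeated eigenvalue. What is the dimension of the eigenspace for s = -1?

T + 1I = [[-9, -9, -1], [6, 6, 1], [0, 0, 0]].
This matrix has rank 2, so its null space has dimension 3 − 2 = 1.

1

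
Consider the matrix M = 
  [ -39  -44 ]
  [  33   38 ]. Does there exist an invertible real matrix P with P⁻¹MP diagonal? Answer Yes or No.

Yes

Characteristic polynomial: p(t) = t^2 + t - 30 = (t - 5)(t + 6).
All 2 eigenvalues are distinct, so M is diagonalizable.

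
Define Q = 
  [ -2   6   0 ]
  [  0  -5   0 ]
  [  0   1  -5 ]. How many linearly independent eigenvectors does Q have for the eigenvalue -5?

1

Q + 5I = [[3, 6, 0], [0, 0, 0], [0, 1, 0]].
This matrix has rank 2, so its null space has dimension 3 − 2 = 1.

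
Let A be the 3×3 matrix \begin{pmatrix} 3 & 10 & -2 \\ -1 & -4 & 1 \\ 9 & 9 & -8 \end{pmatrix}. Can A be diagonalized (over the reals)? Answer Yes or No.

Characteristic polynomial: p(λ) = λ^3 + 9λ^2 + 15λ - 25 = (λ - 1)(λ + 5)^2.
λ = -5 has algebraic multiplicity 2; rank(A + 5I) = 2, so geometric multiplicity = 1.
Geometric multiplicity < algebraic multiplicity, so A is not diagonalizable.

No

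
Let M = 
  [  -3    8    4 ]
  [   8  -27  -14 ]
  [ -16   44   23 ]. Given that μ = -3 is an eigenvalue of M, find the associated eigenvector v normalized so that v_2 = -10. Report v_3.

20

M + 3I = [[0, 8, 4], [8, -24, -14], [-16, 44, 26]].
Solving (M + 3I)v = 0 gives the eigenspace spanned by (5, -10, 20).
With v_2 = -10, v = (5, -10, 20), so v_3 = 20.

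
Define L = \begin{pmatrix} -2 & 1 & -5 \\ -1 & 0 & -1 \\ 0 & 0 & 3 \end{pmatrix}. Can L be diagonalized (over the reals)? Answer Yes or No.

No

Characteristic polynomial: p(s) = s^3 - s^2 - 5s - 3 = (s - 3)(s + 1)^2.
s = -1 has algebraic multiplicity 2; rank(L + 1I) = 2, so geometric multiplicity = 1.
Geometric multiplicity < algebraic multiplicity, so L is not diagonalizable.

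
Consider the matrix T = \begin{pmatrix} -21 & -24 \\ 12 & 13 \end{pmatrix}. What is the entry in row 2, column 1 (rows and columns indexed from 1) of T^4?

-3264

Characteristic polynomial: r^2 + 8r + 15 = (r + 3)(r + 5), so the eigenvalues are -5, -3.
r=-3: eigenvector (4, -3).
r=-5: eigenvector (3, -2).
P = [[4, 3], [-3, -2]], D = diag(-3, -5), P⁻¹ = [[-2, -3], [3, 4]].
T⁴ = P·diag(81, 625)·P⁻¹ = [[4977, 6528], [-3264, -4271]].
The requested entry is -3264.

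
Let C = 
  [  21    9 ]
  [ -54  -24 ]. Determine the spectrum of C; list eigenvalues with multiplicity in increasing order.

Characteristic polynomial: p(μ) = μ^2 + 3μ - 18 = (μ - 3)(μ + 6).
Roots (with multiplicity): -6, 3.

-6, 3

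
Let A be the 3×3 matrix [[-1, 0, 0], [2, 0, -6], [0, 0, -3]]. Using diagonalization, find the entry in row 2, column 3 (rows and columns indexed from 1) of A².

Characteristic polynomial: r^3 + 4r^2 + 3r = r(r + 1)(r + 3), so the eigenvalues are -3, -1, 0.
r=-1: eigenvector (1, -2, 0).
r=-3: eigenvector (0, 2, 1).
r=0: eigenvector (0, 1, 0).
P = [[1, 0, 0], [-2, 2, 1], [0, 1, 0]], D = diag(-1, -3, 0), P⁻¹ = [[1, 0, 0], [0, 0, 1], [2, 1, -2]].
A² = P·diag(1, 9, 0)·P⁻¹ = [[1, 0, 0], [-2, 0, 18], [0, 0, 9]].
The requested entry is 18.

18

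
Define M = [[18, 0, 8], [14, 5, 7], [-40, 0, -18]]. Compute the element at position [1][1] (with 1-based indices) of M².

Characteristic polynomial: μ^3 - 5μ^2 - 4μ + 20 = (μ - 5)(μ - 2)(μ + 2), so the eigenvalues are -2, 2, 5.
μ=2: eigenvector (1, 0, -2).
μ=5: eigenvector (0, 1, 0).
μ=-2: eigenvector (-2, -1, 5).
P = [[1, 0, -2], [0, 1, -1], [-2, 0, 5]], D = diag(2, 5, -2), P⁻¹ = [[5, 0, 2], [2, 1, 1], [2, 0, 1]].
M² = P·diag(4, 25, 4)·P⁻¹ = [[4, 0, 0], [42, 25, 21], [0, 0, 4]].
The requested entry is 4.

4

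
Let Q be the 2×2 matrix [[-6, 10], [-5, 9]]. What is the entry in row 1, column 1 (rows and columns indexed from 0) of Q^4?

Characteristic polynomial: s^2 - 3s - 4 = (s - 4)(s + 1), so the eigenvalues are -1, 4.
s=4: eigenvector (1, 1).
s=-1: eigenvector (-2, -1).
P = [[1, -2], [1, -1]], D = diag(4, -1), P⁻¹ = [[-1, 2], [-1, 1]].
Q⁴ = P·diag(256, 1)·P⁻¹ = [[-254, 510], [-255, 511]].
The requested entry is 511.

511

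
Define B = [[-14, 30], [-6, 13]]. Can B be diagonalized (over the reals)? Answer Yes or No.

Yes

Characteristic polynomial: p(s) = s^2 + s - 2 = (s - 1)(s + 2).
All 2 eigenvalues are distinct, so B is diagonalizable.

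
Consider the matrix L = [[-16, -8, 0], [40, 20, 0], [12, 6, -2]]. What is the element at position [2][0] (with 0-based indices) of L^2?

Characteristic polynomial: t^3 - 2t^2 - 8t = t(t - 4)(t + 2), so the eigenvalues are -2, 0, 4.
t=0: eigenvector (1, -2, 0).
t=-2: eigenvector (0, 0, 1).
t=4: eigenvector (-2, 5, 1).
P = [[1, 0, -2], [-2, 0, 5], [0, 1, 1]], D = diag(0, -2, 4), P⁻¹ = [[5, 2, 0], [-2, -1, 1], [2, 1, 0]].
L² = P·diag(0, 4, 16)·P⁻¹ = [[-64, -32, 0], [160, 80, 0], [24, 12, 4]].
The requested entry is 24.

24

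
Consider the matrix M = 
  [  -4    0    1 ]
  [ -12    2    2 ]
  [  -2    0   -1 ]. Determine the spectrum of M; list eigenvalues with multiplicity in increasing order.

-3, -2, 2

Characteristic polynomial: p(λ) = λ^3 + 3λ^2 - 4λ - 12 = (λ - 2)(λ + 2)(λ + 3).
Roots (with multiplicity): -3, -2, 2.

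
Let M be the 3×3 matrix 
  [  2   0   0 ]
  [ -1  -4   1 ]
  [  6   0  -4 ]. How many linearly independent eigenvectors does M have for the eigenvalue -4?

M + 4I = [[6, 0, 0], [-1, 0, 1], [6, 0, 0]].
This matrix has rank 2, so its null space has dimension 3 − 2 = 1.

1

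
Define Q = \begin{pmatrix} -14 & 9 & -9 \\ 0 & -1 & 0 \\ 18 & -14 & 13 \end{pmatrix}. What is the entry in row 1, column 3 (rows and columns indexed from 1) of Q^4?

Characteristic polynomial: μ^3 + 2μ^2 - 19μ - 20 = (μ - 4)(μ + 1)(μ + 5), so the eigenvalues are -5, -1, 4.
μ=-1: eigenvector (0, 1, 1).
μ=-5: eigenvector (1, 0, -1).
μ=4: eigenvector (-1, 0, 2).
P = [[0, 1, -1], [1, 0, 0], [1, -1, 2]], D = diag(-1, -5, 4), P⁻¹ = [[0, 1, 0], [2, -1, 1], [1, -1, 1]].
Q⁴ = P·diag(1, 625, 256)·P⁻¹ = [[994, -369, 369], [0, 1, 0], [-738, 114, -113]].
The requested entry is 369.

369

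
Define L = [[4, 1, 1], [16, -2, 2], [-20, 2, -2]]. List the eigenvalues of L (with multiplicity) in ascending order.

-4, 2, 2

Characteristic polynomial: p(t) = t^3 - 12t + 16 = (t - 2)^2(t + 4).
Roots (with multiplicity): -4, 2, 2.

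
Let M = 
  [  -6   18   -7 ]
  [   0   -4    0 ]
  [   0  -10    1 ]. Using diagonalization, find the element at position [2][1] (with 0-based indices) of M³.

Characteristic polynomial: λ^3 + 9λ^2 + 14λ - 24 = (λ - 1)(λ + 4)(λ + 6), so the eigenvalues are -6, -4, 1.
λ=-6: eigenvector (1, 0, 0).
λ=-4: eigenvector (2, 1, 2).
λ=1: eigenvector (-1, 0, 1).
P = [[1, 2, -1], [0, 1, 0], [0, 2, 1]], D = diag(-6, -4, 1), P⁻¹ = [[1, -4, 1], [0, 1, 0], [0, -2, 1]].
M³ = P·diag(-216, -64, 1)·P⁻¹ = [[-216, 738, -217], [0, -64, 0], [0, -130, 1]].
The requested entry is -130.

-130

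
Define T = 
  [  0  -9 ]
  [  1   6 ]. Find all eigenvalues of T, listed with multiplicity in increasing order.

3, 3

Characteristic polynomial: p(λ) = λ^2 - 6λ + 9 = (λ - 3)^2.
Roots (with multiplicity): 3, 3.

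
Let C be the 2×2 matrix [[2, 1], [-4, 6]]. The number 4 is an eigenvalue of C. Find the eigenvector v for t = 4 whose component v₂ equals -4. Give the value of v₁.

C − 4I = [[-2, 1], [-4, 2]].
Solving (C − 4I)v = 0 gives the eigenspace spanned by (-2, -4).
With v₂ = -4, v = (-2, -4), so v₁ = -2.

-2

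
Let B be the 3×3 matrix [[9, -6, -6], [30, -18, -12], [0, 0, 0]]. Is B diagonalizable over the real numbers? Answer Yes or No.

Yes

Characteristic polynomial: p(λ) = λ^3 + 9λ^2 + 18λ = λ(λ + 3)(λ + 6).
All 3 eigenvalues are distinct, so B is diagonalizable.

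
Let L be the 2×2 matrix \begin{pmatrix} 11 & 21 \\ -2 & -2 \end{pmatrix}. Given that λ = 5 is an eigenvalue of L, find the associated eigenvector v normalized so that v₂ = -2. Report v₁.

L − 5I = [[6, 21], [-2, -7]].
Solving (L − 5I)v = 0 gives the eigenspace spanned by (7, -2).
With v₂ = -2, v = (7, -2), so v₁ = 7.

7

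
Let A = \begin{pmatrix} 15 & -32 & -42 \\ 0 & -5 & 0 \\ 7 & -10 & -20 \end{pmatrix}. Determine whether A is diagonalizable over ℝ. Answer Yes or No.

Yes

Characteristic polynomial: p(s) = s^3 + 10s^2 + 19s - 30 = (s - 1)(s + 5)(s + 6).
All 3 eigenvalues are distinct, so A is diagonalizable.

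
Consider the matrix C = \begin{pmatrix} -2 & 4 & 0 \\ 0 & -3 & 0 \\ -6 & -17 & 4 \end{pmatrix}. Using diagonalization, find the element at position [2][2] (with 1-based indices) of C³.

-27

Characteristic polynomial: λ^3 + λ^2 - 14λ - 24 = (λ - 4)(λ + 2)(λ + 3), so the eigenvalues are -3, -2, 4.
λ=-2: eigenvector (1, 0, 1).
λ=-3: eigenvector (-4, 1, -1).
λ=4: eigenvector (0, 0, 1).
P = [[1, -4, 0], [0, 1, 0], [1, -1, 1]], D = diag(-2, -3, 4), P⁻¹ = [[1, 4, 0], [0, 1, 0], [-1, -3, 1]].
C³ = P·diag(-8, -27, 64)·P⁻¹ = [[-8, 76, 0], [0, -27, 0], [-72, -197, 64]].
The requested entry is -27.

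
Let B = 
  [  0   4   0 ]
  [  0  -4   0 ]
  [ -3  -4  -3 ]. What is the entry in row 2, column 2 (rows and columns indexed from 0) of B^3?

Characteristic polynomial: λ^3 + 7λ^2 + 12λ = λ(λ + 3)(λ + 4), so the eigenvalues are -4, -3, 0.
λ=0: eigenvector (1, 0, -1).
λ=-4: eigenvector (-1, 1, 1).
λ=-3: eigenvector (0, 0, 1).
P = [[1, -1, 0], [0, 1, 0], [-1, 1, 1]], D = diag(0, -4, -3), P⁻¹ = [[1, 1, 0], [0, 1, 0], [1, 0, 1]].
B³ = P·diag(0, -64, -27)·P⁻¹ = [[0, 64, 0], [0, -64, 0], [-27, -64, -27]].
The requested entry is -27.

-27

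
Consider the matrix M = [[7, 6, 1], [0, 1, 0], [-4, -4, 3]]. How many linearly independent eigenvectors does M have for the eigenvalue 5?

1

M − 5I = [[2, 6, 1], [0, -4, 0], [-4, -4, -2]].
This matrix has rank 2, so its null space has dimension 3 − 2 = 1.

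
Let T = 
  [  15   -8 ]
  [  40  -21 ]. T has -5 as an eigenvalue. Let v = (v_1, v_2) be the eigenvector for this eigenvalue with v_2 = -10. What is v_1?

T + 5I = [[20, -8], [40, -16]].
Solving (T + 5I)v = 0 gives the eigenspace spanned by (-4, -10).
With v_2 = -10, v = (-4, -10), so v_1 = -4.

-4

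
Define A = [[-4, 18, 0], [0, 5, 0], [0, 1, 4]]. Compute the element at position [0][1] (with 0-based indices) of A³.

Characteristic polynomial: s^3 - 5s^2 - 16s + 80 = (s - 5)(s - 4)(s + 4), so the eigenvalues are -4, 4, 5.
s=-4: eigenvector (1, 0, 0).
s=5: eigenvector (2, 1, 1).
s=4: eigenvector (0, 0, 1).
P = [[1, 2, 0], [0, 1, 0], [0, 1, 1]], D = diag(-4, 5, 4), P⁻¹ = [[1, -2, 0], [0, 1, 0], [0, -1, 1]].
A³ = P·diag(-64, 125, 64)·P⁻¹ = [[-64, 378, 0], [0, 125, 0], [0, 61, 64]].
The requested entry is 378.

378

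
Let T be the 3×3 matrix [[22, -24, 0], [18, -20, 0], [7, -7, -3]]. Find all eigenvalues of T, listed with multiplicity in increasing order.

Characteristic polynomial: p(r) = r^3 + r^2 - 14r - 24 = (r - 4)(r + 2)(r + 3).
Roots (with multiplicity): -3, -2, 4.

-3, -2, 4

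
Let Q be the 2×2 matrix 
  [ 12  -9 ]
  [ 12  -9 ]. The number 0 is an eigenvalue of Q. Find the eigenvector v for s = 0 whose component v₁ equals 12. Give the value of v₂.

Q = [[12, -9], [12, -9]].
Solving (Q)v = 0 gives the eigenspace spanned by (12, 16).
With v₁ = 12, v = (12, 16), so v₂ = 16.

16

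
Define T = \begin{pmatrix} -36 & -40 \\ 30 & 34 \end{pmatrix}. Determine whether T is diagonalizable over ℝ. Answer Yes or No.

Yes

Characteristic polynomial: p(s) = s^2 + 2s - 24 = (s - 4)(s + 6).
All 2 eigenvalues are distinct, so T is diagonalizable.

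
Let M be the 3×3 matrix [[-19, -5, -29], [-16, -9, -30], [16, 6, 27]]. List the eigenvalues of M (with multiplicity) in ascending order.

Characteristic polynomial: p(μ) = μ^3 + μ^2 - 21μ - 45 = (μ - 5)(μ + 3)^2.
Roots (with multiplicity): -3, -3, 5.

-3, -3, 5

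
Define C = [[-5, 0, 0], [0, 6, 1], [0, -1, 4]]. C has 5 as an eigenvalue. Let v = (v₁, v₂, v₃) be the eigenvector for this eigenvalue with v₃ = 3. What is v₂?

-3

C − 5I = [[-10, 0, 0], [0, 1, 1], [0, -1, -1]].
Solving (C − 5I)v = 0 gives the eigenspace spanned by (0, -3, 3).
With v₃ = 3, v = (0, -3, 3), so v₂ = -3.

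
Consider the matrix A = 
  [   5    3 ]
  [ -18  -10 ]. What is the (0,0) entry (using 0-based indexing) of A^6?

-8189

Characteristic polynomial: s^2 + 5s + 4 = (s + 1)(s + 4), so the eigenvalues are -4, -1.
s=-4: eigenvector (1, -3).
s=-1: eigenvector (1, -2).
P = [[1, 1], [-3, -2]], D = diag(-4, -1), P⁻¹ = [[-2, -1], [3, 1]].
A⁶ = P·diag(4096, 1)·P⁻¹ = [[-8189, -4095], [24570, 12286]].
The requested entry is -8189.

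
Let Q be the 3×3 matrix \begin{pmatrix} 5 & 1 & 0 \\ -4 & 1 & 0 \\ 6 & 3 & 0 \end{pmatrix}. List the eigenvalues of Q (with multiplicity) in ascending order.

Characteristic polynomial: p(r) = r^3 - 6r^2 + 9r = r(r - 3)^2.
Roots (with multiplicity): 0, 3, 3.

0, 3, 3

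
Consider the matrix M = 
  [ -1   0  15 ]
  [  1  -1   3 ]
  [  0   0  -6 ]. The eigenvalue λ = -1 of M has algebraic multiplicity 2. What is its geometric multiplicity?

1

M + 1I = [[0, 0, 15], [1, 0, 3], [0, 0, -5]].
This matrix has rank 2, so its null space has dimension 3 − 2 = 1.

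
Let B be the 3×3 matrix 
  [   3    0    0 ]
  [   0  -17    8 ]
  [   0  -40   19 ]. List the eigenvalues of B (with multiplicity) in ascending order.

Characteristic polynomial: p(r) = r^3 - 5r^2 + 3r + 9 = (r - 3)^2(r + 1).
Roots (with multiplicity): -1, 3, 3.

-1, 3, 3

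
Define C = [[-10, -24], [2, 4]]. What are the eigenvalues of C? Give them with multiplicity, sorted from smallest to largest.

Characteristic polynomial: p(μ) = μ^2 + 6μ + 8 = (μ + 2)(μ + 4).
Roots (with multiplicity): -4, -2.

-4, -2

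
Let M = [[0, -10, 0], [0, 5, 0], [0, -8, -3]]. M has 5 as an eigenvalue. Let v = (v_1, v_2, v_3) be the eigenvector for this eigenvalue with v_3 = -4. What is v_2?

4

M − 5I = [[-5, -10, 0], [0, 0, 0], [0, -8, -8]].
Solving (M − 5I)v = 0 gives the eigenspace spanned by (-8, 4, -4).
With v_3 = -4, v = (-8, 4, -4), so v_2 = 4.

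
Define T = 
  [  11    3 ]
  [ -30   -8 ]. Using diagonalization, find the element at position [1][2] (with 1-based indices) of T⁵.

93

Characteristic polynomial: s^2 - 3s + 2 = (s - 2)(s - 1), so the eigenvalues are 1, 2.
s=1: eigenvector (-3, 10).
s=2: eigenvector (1, -3).
P = [[-3, 1], [10, -3]], D = diag(1, 2), P⁻¹ = [[3, 1], [10, 3]].
T⁵ = P·diag(1, 32)·P⁻¹ = [[311, 93], [-930, -278]].
The requested entry is 93.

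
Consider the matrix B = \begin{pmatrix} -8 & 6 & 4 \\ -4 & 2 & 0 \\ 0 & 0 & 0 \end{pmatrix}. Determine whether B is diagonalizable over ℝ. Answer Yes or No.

Yes

Characteristic polynomial: p(λ) = λ^3 + 6λ^2 + 8λ = λ(λ + 2)(λ + 4).
All 3 eigenvalues are distinct, so B is diagonalizable.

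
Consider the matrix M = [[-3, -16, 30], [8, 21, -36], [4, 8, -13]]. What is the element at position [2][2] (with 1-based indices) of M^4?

Characteristic polynomial: λ^3 - 5λ^2 - λ + 5 = (λ - 5)(λ - 1)(λ + 1), so the eigenvalues are -1, 1, 5.
λ=1: eigenvector (-1, 4, 2).
λ=5: eigenvector (-2, 1, 0).
λ=-1: eigenvector (-1, 2, 1).
P = [[-1, -2, -1], [4, 1, 2], [2, 0, 1]], D = diag(1, 5, -1), P⁻¹ = [[1, 2, -3], [0, 1, -2], [-2, -4, 7]].
M⁴ = P·diag(1, 625, 1)·P⁻¹ = [[1, -1248, 2496], [0, 625, -1248], [0, 0, 1]].
The requested entry is 625.

625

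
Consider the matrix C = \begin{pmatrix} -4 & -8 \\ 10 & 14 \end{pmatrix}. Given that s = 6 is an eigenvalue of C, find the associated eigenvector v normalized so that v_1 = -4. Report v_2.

C − 6I = [[-10, -8], [10, 8]].
Solving (C − 6I)v = 0 gives the eigenspace spanned by (-4, 5).
With v_1 = -4, v = (-4, 5), so v_2 = 5.

5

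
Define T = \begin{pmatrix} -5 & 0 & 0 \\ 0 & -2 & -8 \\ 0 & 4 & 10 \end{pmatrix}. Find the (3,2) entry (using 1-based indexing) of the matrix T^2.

Characteristic polynomial: r^3 - 3r^2 - 28r + 60 = (r - 6)(r - 2)(r + 5), so the eigenvalues are -5, 2, 6.
r=-5: eigenvector (1, 0, 0).
r=6: eigenvector (0, 1, -1).
r=2: eigenvector (0, 2, -1).
P = [[1, 0, 0], [0, 1, 2], [0, -1, -1]], D = diag(-5, 6, 2), P⁻¹ = [[1, 0, 0], [0, -1, -2], [0, 1, 1]].
T² = P·diag(25, 36, 4)·P⁻¹ = [[25, 0, 0], [0, -28, -64], [0, 32, 68]].
The requested entry is 32.

32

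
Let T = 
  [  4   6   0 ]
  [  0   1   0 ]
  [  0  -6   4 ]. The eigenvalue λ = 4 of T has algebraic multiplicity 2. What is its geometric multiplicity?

2

T − 4I = [[0, 6, 0], [0, -3, 0], [0, -6, 0]].
This matrix has rank 1, so its null space has dimension 3 − 1 = 2.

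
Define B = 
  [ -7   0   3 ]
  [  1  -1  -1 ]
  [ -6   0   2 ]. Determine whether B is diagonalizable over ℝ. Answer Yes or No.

No

Characteristic polynomial: p(μ) = μ^3 + 6μ^2 + 9μ + 4 = (μ + 1)^2(μ + 4).
μ = -1 has algebraic multiplicity 2; rank(B + 1I) = 2, so geometric multiplicity = 1.
Geometric multiplicity < algebraic multiplicity, so B is not diagonalizable.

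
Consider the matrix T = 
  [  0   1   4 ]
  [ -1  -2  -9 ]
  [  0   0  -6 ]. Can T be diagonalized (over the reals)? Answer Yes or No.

Characteristic polynomial: p(r) = r^3 + 8r^2 + 13r + 6 = (r + 1)^2(r + 6).
r = -1 has algebraic multiplicity 2; rank(T + 1I) = 2, so geometric multiplicity = 1.
Geometric multiplicity < algebraic multiplicity, so T is not diagonalizable.

No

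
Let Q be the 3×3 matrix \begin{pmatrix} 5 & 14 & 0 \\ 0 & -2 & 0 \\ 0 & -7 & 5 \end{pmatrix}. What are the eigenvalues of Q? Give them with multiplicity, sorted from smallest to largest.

Characteristic polynomial: p(λ) = λ^3 - 8λ^2 + 5λ + 50 = (λ - 5)^2(λ + 2).
Roots (with multiplicity): -2, 5, 5.

-2, 5, 5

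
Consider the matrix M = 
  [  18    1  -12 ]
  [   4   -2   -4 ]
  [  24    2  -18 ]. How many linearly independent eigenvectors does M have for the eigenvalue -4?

1

M + 4I = [[22, 1, -12], [4, 2, -4], [24, 2, -14]].
This matrix has rank 2, so its null space has dimension 3 − 2 = 1.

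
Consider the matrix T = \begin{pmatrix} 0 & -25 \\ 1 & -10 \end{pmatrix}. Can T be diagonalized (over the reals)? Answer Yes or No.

No

Characteristic polynomial: p(λ) = λ^2 + 10λ + 25 = (λ + 5)^2.
λ = -5 has algebraic multiplicity 2; rank(T + 5I) = 1, so geometric multiplicity = 1.
Geometric multiplicity < algebraic multiplicity, so T is not diagonalizable.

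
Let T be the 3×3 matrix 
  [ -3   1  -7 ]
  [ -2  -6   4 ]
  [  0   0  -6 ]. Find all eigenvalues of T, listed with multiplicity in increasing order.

Characteristic polynomial: p(r) = r^3 + 15r^2 + 74r + 120 = (r + 4)(r + 5)(r + 6).
Roots (with multiplicity): -6, -5, -4.

-6, -5, -4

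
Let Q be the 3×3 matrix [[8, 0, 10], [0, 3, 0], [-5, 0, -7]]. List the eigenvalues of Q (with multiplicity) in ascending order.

Characteristic polynomial: p(r) = r^3 - 4r^2 - 3r + 18 = (r - 3)^2(r + 2).
Roots (with multiplicity): -2, 3, 3.

-2, 3, 3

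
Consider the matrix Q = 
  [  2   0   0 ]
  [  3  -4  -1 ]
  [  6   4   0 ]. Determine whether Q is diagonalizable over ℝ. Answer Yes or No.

No

Characteristic polynomial: p(t) = t^3 + 2t^2 - 4t - 8 = (t - 2)(t + 2)^2.
t = -2 has algebraic multiplicity 2; rank(Q + 2I) = 2, so geometric multiplicity = 1.
Geometric multiplicity < algebraic multiplicity, so Q is not diagonalizable.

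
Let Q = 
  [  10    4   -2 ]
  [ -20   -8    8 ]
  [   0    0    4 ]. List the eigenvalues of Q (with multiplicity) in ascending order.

0, 2, 4

Characteristic polynomial: p(s) = s^3 - 6s^2 + 8s = s(s - 4)(s - 2).
Roots (with multiplicity): 0, 2, 4.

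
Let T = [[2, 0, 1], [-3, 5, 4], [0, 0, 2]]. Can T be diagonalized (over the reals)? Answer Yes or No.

Characteristic polynomial: p(μ) = μ^3 - 9μ^2 + 24μ - 20 = (μ - 5)(μ - 2)^2.
μ = 2 has algebraic multiplicity 2; rank(T − 2I) = 2, so geometric multiplicity = 1.
Geometric multiplicity < algebraic multiplicity, so T is not diagonalizable.

No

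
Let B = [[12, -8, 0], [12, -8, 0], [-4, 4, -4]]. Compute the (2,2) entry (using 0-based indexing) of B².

Characteristic polynomial: λ^3 - 16λ = λ(λ - 4)(λ + 4), so the eigenvalues are -4, 0, 4.
λ=4: eigenvector (1, 1, 0).
λ=0: eigenvector (2, 3, 1).
λ=-4: eigenvector (0, 0, -1).
P = [[1, 2, 0], [1, 3, 0], [0, 1, -1]], D = diag(4, 0, -4), P⁻¹ = [[3, -2, 0], [-1, 1, 0], [-1, 1, -1]].
B² = P·diag(16, 0, 16)·P⁻¹ = [[48, -32, 0], [48, -32, 0], [16, -16, 16]].
The requested entry is 16.

16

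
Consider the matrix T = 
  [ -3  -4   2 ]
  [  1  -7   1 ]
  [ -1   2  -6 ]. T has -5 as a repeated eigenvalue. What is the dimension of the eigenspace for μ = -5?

T + 5I = [[2, -4, 2], [1, -2, 1], [-1, 2, -1]].
This matrix has rank 1, so its null space has dimension 3 − 1 = 2.

2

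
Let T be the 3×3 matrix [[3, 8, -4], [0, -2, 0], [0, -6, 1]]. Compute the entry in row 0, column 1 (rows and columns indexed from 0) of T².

Characteristic polynomial: μ^3 - 2μ^2 - 5μ + 6 = (μ - 3)(μ - 1)(μ + 2), so the eigenvalues are -2, 1, 3.
μ=3: eigenvector (1, 0, 0).
μ=-2: eigenvector (0, 1, 2).
μ=1: eigenvector (2, 0, 1).
P = [[1, 0, 2], [0, 1, 0], [0, 2, 1]], D = diag(3, -2, 1), P⁻¹ = [[1, 4, -2], [0, 1, 0], [0, -2, 1]].
T² = P·diag(9, 4, 1)·P⁻¹ = [[9, 32, -16], [0, 4, 0], [0, 6, 1]].
The requested entry is 32.

32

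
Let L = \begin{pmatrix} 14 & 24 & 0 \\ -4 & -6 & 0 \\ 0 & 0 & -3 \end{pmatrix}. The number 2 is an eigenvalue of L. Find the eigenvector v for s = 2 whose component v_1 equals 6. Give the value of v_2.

L − 2I = [[12, 24, 0], [-4, -8, 0], [0, 0, -5]].
Solving (L − 2I)v = 0 gives the eigenspace spanned by (6, -3, 0).
With v_1 = 6, v = (6, -3, 0), so v_2 = -3.

-3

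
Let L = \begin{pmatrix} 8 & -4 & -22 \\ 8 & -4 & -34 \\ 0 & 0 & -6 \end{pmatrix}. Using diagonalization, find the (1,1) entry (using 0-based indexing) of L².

-16

Characteristic polynomial: μ^3 + 2μ^2 - 24μ = μ(μ - 4)(μ + 6), so the eigenvalues are -6, 0, 4.
μ=0: eigenvector (1, 2, 0).
μ=4: eigenvector (1, 1, 0).
μ=-6: eigenvector (3, 5, 1).
P = [[1, 1, 3], [2, 1, 5], [0, 0, 1]], D = diag(0, 4, -6), P⁻¹ = [[-1, 1, -2], [2, -1, -1], [0, 0, 1]].
L² = P·diag(0, 16, 36)·P⁻¹ = [[32, -16, 92], [32, -16, 164], [0, 0, 36]].
The requested entry is -16.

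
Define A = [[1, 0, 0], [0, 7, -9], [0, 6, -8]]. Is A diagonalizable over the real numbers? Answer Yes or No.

Yes

Characteristic polynomial: p(r) = r^3 - 3r + 2 = (r - 1)^2(r + 2).
r = 1 has algebraic multiplicity 2; rank(A − 1I) = 1, so geometric multiplicity = 2.
Every eigenvalue has geometric = algebraic multiplicity, so A is diagonalizable.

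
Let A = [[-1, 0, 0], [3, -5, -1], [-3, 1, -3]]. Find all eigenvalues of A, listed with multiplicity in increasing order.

Characteristic polynomial: p(s) = s^3 + 9s^2 + 24s + 16 = (s + 1)(s + 4)^2.
Roots (with multiplicity): -4, -4, -1.

-4, -4, -1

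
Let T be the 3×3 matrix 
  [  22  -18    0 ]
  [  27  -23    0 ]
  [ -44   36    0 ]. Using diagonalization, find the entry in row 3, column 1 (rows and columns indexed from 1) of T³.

Characteristic polynomial: r^3 + r^2 - 20r = r(r - 4)(r + 5), so the eigenvalues are -5, 0, 4.
r=-5: eigenvector (-2, -3, 4).
r=4: eigenvector (1, 1, -2).
r=0: eigenvector (0, 0, 1).
P = [[-2, 1, 0], [-3, 1, 0], [4, -2, 1]], D = diag(-5, 4, 0), P⁻¹ = [[1, -1, 0], [3, -2, 0], [2, 0, 1]].
T³ = P·diag(-125, 64, 0)·P⁻¹ = [[442, -378, 0], [567, -503, 0], [-884, 756, 0]].
The requested entry is -884.

-884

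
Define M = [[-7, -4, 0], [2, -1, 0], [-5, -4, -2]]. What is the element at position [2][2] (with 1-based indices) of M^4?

Characteristic polynomial: t^3 + 10t^2 + 31t + 30 = (t + 2)(t + 3)(t + 5), so the eigenvalues are -5, -3, -2.
t=-5: eigenvector (2, -1, 2).
t=-3: eigenvector (1, -1, 1).
t=-2: eigenvector (0, 0, 1).
P = [[2, 1, 0], [-1, -1, 0], [2, 1, 1]], D = diag(-5, -3, -2), P⁻¹ = [[1, 1, 0], [-1, -2, 0], [-1, 0, 1]].
M⁴ = P·diag(625, 81, 16)·P⁻¹ = [[1169, 1088, 0], [-544, -463, 0], [1153, 1088, 16]].
The requested entry is -463.

-463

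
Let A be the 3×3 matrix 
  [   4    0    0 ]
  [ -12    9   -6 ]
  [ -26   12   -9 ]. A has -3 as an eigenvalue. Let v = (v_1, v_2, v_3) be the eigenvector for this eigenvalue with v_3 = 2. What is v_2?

A + 3I = [[7, 0, 0], [-12, 12, -6], [-26, 12, -6]].
Solving (A + 3I)v = 0 gives the eigenspace spanned by (0, 1, 2).
With v_3 = 2, v = (0, 1, 2), so v_2 = 1.

1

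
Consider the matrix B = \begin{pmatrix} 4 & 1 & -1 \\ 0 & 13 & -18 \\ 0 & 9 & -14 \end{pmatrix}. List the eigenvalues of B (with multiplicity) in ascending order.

-5, 4, 4

Characteristic polynomial: p(λ) = λ^3 - 3λ^2 - 24λ + 80 = (λ - 4)^2(λ + 5).
Roots (with multiplicity): -5, 4, 4.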